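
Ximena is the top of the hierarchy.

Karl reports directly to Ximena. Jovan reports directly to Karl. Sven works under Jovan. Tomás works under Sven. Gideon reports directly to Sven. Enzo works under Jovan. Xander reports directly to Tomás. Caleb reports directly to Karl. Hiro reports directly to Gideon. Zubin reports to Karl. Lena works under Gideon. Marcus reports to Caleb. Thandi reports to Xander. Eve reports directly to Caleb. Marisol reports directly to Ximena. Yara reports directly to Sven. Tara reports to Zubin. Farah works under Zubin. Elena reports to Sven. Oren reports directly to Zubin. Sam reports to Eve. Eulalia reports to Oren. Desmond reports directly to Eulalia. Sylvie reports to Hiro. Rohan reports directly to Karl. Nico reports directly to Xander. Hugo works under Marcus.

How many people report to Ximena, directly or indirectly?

Ximena directly manages Karl, Marisol. Under Karl: Rohan, Zubin, Oren, Eulalia, Desmond, Farah, Tara, Caleb, Eve, Sam, Marcus, Hugo, Jovan, Enzo, Sven, Elena, Yara, Gideon, Lena, Hiro, Sylvie, Tomás, Xander, Nico, Thandi (25). Marisol has no reports. So Ximena's organization is 2 direct reports plus everyone under them: 26 + 1 = 27.

27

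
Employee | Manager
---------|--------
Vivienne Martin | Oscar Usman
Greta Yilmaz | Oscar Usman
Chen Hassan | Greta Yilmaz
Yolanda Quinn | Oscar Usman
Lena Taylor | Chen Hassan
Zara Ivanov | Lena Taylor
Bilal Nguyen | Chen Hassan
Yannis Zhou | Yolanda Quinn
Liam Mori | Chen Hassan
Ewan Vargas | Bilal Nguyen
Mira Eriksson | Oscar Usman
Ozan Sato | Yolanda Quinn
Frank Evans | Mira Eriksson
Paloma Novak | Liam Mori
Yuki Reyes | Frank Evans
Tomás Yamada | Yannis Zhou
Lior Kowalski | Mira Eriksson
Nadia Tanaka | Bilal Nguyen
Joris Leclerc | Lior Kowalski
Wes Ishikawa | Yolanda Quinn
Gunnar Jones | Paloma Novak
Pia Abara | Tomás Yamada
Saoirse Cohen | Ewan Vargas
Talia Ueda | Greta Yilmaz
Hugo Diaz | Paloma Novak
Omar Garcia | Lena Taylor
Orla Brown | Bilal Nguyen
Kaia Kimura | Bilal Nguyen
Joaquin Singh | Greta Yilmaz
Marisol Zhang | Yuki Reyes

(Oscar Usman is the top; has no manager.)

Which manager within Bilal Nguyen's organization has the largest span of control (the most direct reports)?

Direct-report counts within Bilal Nguyen's organization: Bilal Nguyen has 4; Ewan Vargas has 1. The largest is 4, held by Bilal Nguyen.

Bilal Nguyen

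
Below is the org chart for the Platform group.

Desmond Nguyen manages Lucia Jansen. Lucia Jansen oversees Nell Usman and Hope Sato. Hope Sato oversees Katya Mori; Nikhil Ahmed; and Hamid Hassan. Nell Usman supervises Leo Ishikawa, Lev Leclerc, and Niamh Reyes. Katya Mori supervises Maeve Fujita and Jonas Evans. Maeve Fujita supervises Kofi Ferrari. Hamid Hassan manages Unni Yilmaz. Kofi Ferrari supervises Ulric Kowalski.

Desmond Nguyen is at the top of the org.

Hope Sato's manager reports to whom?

Hope Sato reports to Lucia Jansen, and Lucia Jansen reports to Desmond Nguyen. So Hope Sato's skip-level manager is Desmond Nguyen.

Desmond Nguyen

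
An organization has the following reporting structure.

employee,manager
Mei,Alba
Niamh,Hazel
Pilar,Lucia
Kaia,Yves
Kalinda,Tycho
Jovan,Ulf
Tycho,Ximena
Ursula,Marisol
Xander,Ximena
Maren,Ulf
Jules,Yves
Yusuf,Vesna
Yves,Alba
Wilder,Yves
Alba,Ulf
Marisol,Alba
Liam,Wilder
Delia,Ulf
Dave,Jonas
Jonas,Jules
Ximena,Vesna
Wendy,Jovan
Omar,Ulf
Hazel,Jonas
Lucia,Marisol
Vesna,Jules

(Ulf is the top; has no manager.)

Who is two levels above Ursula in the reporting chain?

Ursula reports to Marisol, and Marisol reports to Alba. So Ursula's skip-level manager is Alba.

Alba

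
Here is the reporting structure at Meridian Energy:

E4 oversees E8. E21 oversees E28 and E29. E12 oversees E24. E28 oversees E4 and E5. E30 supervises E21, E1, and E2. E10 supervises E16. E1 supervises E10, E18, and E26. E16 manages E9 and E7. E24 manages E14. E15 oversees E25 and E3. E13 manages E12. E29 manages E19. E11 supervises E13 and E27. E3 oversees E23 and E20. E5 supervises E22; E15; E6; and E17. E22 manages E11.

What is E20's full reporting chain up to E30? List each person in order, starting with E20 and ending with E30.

E20 -> E3 -> E15 -> E5 -> E28 -> E21 -> E30

E20 reports to E3. E3 reports to E15. E15 reports to E5. E5 reports to E28. E28 reports to E21. E21 reports to E30. E30 is at the top.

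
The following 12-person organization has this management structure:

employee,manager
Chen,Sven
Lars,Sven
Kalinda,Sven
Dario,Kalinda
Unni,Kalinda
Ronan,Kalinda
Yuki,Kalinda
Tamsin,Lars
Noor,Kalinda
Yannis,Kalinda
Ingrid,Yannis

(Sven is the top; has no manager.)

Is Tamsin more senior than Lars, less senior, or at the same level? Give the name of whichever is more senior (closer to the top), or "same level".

Tamsin is 2 levels below Sven; Lars is 1. Lars is higher.

Lars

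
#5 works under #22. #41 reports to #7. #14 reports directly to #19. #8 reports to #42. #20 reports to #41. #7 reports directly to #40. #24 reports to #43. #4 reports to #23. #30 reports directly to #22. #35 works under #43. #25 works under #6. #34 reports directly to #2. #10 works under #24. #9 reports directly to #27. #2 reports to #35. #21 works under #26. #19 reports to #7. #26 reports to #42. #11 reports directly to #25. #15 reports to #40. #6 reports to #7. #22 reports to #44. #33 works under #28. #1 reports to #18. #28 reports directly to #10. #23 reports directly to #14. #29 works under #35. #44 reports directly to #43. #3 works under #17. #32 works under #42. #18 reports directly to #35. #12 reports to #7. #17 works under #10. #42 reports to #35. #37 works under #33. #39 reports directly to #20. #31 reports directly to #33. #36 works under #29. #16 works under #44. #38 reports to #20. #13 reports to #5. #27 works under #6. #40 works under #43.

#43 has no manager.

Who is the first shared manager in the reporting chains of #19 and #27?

#19's chain of managers is #7, #40, #43. #27's chain of managers is #6, #7, #40, #43. The first manager that appears in both chains is #7.

#7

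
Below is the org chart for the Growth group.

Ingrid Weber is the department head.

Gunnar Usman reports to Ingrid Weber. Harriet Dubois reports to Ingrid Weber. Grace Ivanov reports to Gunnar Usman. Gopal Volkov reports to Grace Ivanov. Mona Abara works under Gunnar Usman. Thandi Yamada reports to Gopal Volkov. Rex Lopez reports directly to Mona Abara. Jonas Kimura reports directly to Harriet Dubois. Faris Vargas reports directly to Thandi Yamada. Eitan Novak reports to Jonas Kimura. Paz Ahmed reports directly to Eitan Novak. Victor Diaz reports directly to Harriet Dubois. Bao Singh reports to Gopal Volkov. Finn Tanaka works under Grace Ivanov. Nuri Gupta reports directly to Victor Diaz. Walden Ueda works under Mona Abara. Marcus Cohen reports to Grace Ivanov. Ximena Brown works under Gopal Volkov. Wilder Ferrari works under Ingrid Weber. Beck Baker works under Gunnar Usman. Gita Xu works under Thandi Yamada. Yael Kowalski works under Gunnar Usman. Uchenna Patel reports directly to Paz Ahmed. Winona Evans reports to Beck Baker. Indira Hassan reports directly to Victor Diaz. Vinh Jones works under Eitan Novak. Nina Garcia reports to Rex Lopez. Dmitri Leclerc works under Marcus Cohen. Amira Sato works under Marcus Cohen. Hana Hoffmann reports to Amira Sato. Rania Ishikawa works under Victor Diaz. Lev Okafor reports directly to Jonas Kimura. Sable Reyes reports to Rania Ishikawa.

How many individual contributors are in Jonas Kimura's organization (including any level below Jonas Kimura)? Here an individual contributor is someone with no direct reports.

3

The people in Jonas Kimura's organization with no one reporting to them are Lev Okafor, Vinh Jones, Uchenna Patel. That is 3.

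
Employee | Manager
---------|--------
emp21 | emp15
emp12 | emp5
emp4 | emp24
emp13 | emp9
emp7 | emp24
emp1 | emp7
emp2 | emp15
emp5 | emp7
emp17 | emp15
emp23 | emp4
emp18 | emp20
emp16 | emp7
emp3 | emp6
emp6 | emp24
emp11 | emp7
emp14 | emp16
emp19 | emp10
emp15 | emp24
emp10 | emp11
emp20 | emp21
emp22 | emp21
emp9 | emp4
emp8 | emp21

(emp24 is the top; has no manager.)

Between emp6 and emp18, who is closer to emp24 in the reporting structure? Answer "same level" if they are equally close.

emp6

emp6 is 1 level below emp24; emp18 is 4. emp6 is higher.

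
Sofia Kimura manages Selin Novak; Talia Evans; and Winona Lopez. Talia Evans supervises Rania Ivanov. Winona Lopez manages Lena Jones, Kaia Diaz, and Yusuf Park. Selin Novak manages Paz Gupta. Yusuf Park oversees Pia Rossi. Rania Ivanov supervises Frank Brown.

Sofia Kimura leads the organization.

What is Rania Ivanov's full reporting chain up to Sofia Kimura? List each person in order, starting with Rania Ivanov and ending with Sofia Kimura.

Rania Ivanov reports to Talia Evans. Talia Evans reports to Sofia Kimura. Sofia Kimura is at the top.

Rania Ivanov -> Talia Evans -> Sofia Kimura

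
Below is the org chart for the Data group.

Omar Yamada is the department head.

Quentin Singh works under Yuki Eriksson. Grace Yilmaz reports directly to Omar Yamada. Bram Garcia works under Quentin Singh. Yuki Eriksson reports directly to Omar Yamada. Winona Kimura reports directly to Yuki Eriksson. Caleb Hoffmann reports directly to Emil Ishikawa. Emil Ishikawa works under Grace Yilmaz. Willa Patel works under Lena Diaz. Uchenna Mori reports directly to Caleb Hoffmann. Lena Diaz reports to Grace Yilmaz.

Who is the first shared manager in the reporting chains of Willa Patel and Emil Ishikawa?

Willa Patel's chain of managers is Lena Diaz, Grace Yilmaz, Omar Yamada. Emil Ishikawa's chain of managers is Grace Yilmaz, Omar Yamada. The first manager that appears in both chains is Grace Yilmaz.

Grace Yilmaz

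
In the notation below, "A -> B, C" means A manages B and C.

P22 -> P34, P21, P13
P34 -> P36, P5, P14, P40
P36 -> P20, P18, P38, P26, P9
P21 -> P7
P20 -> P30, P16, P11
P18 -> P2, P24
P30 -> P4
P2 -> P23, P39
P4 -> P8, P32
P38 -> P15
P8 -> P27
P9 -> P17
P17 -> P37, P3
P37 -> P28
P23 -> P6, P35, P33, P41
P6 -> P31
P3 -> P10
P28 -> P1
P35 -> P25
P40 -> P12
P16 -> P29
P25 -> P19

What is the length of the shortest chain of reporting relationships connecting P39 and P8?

P39 is 3 levels below P36, and P8 is 4 levels below P36 (their lowest common manager). The shortest path runs up from P39 to P36 and back down to P8: 3 + 4 = 7 links.

7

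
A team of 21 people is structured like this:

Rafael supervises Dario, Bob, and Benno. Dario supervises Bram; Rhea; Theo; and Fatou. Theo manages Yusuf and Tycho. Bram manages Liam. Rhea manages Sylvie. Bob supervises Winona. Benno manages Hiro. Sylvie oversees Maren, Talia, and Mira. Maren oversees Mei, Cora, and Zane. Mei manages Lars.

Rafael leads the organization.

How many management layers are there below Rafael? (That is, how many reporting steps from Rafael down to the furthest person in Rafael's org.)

6

The longest chain under Rafael runs Rafael → Dario → Rhea → Sylvie → Maren → Mei → Lars, which is 6 levels below Rafael.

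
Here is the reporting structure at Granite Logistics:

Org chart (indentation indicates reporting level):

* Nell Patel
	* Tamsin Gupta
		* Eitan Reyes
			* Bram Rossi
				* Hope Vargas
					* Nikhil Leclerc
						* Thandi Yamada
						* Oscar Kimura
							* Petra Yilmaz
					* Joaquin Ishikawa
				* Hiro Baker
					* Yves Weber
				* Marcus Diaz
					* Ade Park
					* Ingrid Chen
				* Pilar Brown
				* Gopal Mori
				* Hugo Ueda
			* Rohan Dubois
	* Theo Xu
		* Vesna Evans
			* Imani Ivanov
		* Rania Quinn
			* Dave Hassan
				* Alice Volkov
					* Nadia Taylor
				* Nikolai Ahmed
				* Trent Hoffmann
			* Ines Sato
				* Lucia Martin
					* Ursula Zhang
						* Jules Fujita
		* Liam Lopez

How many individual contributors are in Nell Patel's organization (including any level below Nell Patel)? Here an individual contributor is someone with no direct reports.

The people in Nell Patel's organization with no one reporting to them are Liam Lopez, Jules Fujita, Trent Hoffmann, Nikolai Ahmed, Nadia Taylor, Imani Ivanov, Rohan Dubois, Hugo Ueda, Gopal Mori, Pilar Brown, Ingrid Chen, Ade Park, Yves Weber, Joaquin Ishikawa, Petra Yilmaz, Thandi Yamada. That is 16.

16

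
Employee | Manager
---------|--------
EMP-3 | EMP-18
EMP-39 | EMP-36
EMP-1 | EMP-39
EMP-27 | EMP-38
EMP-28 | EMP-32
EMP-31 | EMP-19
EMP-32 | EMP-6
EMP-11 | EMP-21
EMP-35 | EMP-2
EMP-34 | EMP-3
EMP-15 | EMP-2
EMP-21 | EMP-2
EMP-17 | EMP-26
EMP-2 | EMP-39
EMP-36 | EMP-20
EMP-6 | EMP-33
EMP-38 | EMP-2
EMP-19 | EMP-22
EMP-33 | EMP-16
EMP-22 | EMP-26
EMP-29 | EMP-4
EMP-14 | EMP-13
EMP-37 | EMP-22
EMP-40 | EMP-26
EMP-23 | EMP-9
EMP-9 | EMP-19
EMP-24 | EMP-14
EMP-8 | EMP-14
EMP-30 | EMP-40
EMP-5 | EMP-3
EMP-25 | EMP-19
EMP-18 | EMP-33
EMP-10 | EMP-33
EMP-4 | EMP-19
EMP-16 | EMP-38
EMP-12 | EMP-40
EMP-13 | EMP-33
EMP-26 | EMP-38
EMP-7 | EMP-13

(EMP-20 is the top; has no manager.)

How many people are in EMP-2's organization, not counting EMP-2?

35

EMP-2 directly manages EMP-38, EMP-21, EMP-35, EMP-15. Under EMP-38: EMP-27, EMP-16, EMP-33, EMP-10, EMP-18, EMP-3, EMP-34, EMP-5, EMP-13, EMP-14, EMP-8, EMP-24, EMP-7, EMP-6, EMP-32, EMP-28, EMP-26, EMP-17, EMP-40, EMP-12, EMP-30, EMP-22, EMP-37, EMP-19, EMP-31, EMP-9, EMP-23, EMP-25, EMP-4, EMP-29 (30). Under EMP-21: EMP-11 (1). EMP-35 has no reports. EMP-15 has no reports. So EMP-2's organization is 4 direct reports plus everyone under them: 31 + 2 + 1 + 1 = 35.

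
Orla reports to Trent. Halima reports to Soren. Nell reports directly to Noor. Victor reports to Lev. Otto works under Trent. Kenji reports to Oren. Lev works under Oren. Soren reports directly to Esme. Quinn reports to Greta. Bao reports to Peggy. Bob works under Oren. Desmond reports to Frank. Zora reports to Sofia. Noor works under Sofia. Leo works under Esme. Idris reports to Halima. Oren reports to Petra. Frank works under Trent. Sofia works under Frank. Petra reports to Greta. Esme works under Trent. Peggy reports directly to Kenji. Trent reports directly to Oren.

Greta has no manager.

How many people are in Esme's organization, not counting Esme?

4

Esme directly manages Soren, Leo. Under Soren: Halima, Idris (2). Leo has no reports. So Esme's organization is 2 direct reports plus everyone under them: 3 + 1 = 4.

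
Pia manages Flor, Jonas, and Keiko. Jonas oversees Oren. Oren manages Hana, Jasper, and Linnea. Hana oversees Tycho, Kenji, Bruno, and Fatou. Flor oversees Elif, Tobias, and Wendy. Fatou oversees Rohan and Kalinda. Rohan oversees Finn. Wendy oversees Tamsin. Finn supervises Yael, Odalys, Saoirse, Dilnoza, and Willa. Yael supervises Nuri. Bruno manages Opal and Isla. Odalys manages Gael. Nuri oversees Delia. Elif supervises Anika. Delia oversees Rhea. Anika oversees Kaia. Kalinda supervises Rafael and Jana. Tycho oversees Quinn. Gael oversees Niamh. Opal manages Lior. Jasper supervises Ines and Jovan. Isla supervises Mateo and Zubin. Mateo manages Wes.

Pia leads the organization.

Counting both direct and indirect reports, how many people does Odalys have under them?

Odalys directly manages Gael. Under Gael: Niamh (1). That's 2 in total.

2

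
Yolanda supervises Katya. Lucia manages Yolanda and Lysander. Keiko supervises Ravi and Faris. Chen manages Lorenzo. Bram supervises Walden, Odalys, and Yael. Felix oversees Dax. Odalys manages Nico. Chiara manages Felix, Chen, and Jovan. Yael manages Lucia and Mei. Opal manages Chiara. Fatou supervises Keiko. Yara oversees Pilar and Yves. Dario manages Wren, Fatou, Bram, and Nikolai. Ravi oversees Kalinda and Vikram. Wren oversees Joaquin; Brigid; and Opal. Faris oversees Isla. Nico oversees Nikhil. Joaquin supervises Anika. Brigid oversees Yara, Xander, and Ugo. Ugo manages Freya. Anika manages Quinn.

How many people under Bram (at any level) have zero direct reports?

The people in Bram's organization with no one reporting to them are Walden, Nikhil, Mei, Lysander, Katya. That is 5.

5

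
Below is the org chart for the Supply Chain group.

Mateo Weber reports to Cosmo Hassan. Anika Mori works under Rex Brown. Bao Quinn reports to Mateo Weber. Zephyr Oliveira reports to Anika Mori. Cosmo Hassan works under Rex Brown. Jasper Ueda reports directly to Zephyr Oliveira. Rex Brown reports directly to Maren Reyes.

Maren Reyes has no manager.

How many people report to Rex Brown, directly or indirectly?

6

Rex Brown directly manages Cosmo Hassan, Anika Mori. Under Cosmo Hassan: Mateo Weber, Bao Quinn (2). Under Anika Mori: Zephyr Oliveira, Jasper Ueda (2). So Rex Brown's organization is 2 direct reports plus everyone under them: 3 + 3 = 6.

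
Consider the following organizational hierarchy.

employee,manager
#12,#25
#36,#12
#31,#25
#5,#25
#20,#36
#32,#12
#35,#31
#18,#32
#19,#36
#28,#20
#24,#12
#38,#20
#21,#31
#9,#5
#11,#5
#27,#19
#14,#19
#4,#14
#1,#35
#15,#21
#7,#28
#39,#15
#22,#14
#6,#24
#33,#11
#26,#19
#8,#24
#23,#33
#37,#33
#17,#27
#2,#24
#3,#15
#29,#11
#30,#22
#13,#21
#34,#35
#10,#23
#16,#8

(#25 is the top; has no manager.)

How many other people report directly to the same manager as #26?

#26 reports to #19. #19's other direct reports are #27, #14 — 2 peers.

2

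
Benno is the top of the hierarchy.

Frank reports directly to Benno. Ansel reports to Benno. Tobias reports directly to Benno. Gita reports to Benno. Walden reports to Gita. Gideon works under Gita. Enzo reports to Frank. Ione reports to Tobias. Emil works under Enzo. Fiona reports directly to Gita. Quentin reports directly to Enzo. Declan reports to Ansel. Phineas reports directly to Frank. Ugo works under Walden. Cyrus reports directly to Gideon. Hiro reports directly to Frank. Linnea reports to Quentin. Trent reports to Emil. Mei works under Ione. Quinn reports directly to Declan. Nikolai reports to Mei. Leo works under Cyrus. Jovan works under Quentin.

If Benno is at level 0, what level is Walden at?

2

Chain from Walden up to Benno: Walden → Gita → Benno. That is 2 steps up, so Walden is 2 levels below Benno.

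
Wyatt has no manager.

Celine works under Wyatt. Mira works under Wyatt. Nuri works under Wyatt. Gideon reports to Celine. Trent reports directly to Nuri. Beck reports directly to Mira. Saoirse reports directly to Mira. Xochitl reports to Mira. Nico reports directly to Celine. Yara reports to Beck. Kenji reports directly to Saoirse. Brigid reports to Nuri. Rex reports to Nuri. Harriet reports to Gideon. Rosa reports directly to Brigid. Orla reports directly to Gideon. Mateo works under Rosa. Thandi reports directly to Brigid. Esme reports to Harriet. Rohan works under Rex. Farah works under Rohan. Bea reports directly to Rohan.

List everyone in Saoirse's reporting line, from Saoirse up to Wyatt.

Saoirse -> Mira -> Wyatt

Saoirse reports to Mira. Mira reports to Wyatt. Wyatt is at the top.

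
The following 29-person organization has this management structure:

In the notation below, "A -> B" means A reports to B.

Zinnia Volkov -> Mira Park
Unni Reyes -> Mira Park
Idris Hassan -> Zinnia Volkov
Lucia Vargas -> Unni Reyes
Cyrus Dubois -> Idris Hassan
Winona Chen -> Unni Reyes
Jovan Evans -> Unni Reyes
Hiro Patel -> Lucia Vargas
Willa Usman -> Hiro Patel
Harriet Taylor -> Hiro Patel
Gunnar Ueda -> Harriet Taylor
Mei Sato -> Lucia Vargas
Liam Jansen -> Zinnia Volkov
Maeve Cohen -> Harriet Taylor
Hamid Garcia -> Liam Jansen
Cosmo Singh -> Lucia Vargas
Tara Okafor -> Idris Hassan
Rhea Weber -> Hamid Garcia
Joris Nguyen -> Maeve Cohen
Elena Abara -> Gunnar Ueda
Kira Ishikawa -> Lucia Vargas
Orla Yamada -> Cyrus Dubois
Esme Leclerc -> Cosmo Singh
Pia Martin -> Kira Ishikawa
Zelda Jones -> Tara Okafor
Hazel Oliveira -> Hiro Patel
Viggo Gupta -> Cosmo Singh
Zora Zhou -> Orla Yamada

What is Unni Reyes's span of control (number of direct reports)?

Unni Reyes directly manages Lucia Vargas, Winona Chen, Jovan Evans. That is 3 direct reports.

3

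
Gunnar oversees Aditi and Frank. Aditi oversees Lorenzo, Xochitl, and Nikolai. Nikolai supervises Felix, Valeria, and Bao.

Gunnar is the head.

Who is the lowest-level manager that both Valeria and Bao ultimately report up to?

Nikolai

Valeria's chain of managers is Nikolai, Aditi, Gunnar. Bao's chain of managers is Nikolai, Aditi, Gunnar. The first manager that appears in both chains is Nikolai.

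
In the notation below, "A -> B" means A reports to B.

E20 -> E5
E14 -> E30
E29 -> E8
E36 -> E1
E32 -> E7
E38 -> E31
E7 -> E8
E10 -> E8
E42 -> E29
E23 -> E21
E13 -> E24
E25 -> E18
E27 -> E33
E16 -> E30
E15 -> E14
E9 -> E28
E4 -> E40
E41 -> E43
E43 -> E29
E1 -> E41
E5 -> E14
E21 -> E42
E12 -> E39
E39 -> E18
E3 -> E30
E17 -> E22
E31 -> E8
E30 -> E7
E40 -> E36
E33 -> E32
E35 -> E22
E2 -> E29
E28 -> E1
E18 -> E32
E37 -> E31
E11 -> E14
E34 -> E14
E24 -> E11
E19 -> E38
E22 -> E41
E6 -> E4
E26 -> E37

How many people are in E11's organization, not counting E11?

2

E11 directly manages E24. Under E24: E13 (1). That's 2 in total.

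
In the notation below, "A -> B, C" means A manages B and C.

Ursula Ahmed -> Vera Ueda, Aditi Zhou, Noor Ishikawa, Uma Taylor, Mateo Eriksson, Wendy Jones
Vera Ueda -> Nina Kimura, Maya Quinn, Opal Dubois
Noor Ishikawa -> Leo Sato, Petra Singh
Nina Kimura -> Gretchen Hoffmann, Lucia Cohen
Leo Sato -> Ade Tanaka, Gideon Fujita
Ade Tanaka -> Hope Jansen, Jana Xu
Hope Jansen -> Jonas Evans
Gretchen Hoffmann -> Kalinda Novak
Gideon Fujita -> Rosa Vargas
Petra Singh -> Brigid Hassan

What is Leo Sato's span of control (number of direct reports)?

Leo Sato directly manages Ade Tanaka, Gideon Fujita. That is 2 direct reports.

2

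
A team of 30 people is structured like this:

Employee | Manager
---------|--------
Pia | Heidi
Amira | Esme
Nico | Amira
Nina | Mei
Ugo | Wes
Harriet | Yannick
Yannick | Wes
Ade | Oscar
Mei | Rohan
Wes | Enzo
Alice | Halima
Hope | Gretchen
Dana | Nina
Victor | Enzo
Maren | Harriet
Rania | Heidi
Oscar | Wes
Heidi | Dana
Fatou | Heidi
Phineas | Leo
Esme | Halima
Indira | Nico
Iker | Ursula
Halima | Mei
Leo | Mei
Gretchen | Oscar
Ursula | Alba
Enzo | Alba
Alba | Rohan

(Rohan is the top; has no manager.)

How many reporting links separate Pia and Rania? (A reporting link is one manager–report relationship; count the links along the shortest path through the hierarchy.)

Pia is 1 level below Heidi, and Rania is 1 level below Heidi (their lowest common manager). The shortest path runs up from Pia to Heidi and back down to Rania: 1 + 1 = 2 links.

2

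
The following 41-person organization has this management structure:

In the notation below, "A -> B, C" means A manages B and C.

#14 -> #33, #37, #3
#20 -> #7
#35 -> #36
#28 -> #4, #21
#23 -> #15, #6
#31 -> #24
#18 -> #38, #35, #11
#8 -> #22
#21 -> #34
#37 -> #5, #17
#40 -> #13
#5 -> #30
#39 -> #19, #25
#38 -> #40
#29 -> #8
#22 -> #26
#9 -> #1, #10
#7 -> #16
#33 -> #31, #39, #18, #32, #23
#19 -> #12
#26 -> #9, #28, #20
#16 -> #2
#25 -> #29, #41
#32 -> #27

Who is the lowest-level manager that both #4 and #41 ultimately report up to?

#25

#4's chain of managers is #28, #26, #22, #8, #29, #25, #39, #33, #14. #41's chain of managers is #25, #39, #33, #14. The first manager that appears in both chains is #25.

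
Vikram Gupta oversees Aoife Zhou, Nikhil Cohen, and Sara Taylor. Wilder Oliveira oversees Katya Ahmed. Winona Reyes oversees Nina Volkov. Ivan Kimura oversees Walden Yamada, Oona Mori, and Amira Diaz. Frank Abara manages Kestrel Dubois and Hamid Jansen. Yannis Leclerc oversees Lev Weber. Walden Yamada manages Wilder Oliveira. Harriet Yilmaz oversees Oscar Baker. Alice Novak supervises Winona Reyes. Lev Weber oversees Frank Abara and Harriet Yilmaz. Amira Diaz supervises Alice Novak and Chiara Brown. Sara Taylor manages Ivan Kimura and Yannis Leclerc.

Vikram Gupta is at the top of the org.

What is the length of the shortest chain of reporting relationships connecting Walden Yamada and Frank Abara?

5

Walden Yamada is 2 levels below Sara Taylor, and Frank Abara is 3 levels below Sara Taylor (their lowest common manager). The shortest path runs up from Walden Yamada to Sara Taylor and back down to Frank Abara: 2 + 3 = 5 links.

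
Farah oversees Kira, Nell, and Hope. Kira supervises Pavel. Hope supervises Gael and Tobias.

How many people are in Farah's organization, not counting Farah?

6

Farah directly manages Kira, Nell, Hope. Under Kira: Pavel (1). Nell has no reports. Under Hope: Tobias, Gael (2). So Farah's organization is 3 direct reports plus everyone under them: 2 + 1 + 3 = 6.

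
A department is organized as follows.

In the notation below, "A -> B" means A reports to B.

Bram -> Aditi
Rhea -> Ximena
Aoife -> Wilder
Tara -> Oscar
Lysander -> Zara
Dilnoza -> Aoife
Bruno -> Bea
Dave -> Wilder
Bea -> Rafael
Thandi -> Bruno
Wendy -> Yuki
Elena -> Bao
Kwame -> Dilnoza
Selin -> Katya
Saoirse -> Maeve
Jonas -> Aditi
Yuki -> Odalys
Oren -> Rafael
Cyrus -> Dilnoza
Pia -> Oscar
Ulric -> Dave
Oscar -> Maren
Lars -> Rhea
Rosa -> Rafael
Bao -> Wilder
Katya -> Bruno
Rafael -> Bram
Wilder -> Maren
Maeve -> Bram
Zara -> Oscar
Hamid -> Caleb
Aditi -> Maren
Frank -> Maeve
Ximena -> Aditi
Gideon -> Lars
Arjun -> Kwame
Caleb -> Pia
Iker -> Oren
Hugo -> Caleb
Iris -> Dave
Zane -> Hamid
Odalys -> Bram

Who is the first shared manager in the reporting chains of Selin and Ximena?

Selin's chain of managers is Katya, Bruno, Bea, Rafael, Bram, Aditi, Maren. Ximena's chain of managers is Aditi, Maren. The first manager that appears in both chains is Aditi.

Aditi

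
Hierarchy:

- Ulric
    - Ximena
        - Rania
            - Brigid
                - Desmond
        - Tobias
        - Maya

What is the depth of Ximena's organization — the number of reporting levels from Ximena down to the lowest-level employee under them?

The longest chain under Ximena runs Ximena → Rania → Brigid → Desmond, which is 3 levels below Ximena.

3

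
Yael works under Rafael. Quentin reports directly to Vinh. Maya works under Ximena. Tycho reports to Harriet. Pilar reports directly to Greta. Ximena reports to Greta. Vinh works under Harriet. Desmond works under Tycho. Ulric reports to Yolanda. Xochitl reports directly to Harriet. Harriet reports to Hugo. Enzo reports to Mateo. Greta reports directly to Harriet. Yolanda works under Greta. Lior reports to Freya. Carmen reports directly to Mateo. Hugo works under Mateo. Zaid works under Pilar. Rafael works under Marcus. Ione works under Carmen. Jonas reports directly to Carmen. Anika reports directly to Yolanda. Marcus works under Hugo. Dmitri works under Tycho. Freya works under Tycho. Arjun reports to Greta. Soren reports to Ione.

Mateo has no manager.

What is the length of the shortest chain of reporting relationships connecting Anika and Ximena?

3

Anika is 2 levels below Greta, and Ximena is 1 level below Greta (their lowest common manager). The shortest path runs up from Anika to Greta and back down to Ximena: 2 + 1 = 3 links.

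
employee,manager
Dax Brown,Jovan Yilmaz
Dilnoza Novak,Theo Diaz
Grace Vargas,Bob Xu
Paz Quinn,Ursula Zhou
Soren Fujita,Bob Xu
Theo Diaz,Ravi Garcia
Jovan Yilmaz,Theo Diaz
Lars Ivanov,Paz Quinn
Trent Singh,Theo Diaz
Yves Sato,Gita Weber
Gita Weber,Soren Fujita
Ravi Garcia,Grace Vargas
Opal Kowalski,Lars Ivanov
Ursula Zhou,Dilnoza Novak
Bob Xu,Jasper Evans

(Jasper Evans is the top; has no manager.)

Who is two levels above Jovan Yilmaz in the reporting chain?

Ravi Garcia

Jovan Yilmaz reports to Theo Diaz, and Theo Diaz reports to Ravi Garcia. So Jovan Yilmaz's skip-level manager is Ravi Garcia.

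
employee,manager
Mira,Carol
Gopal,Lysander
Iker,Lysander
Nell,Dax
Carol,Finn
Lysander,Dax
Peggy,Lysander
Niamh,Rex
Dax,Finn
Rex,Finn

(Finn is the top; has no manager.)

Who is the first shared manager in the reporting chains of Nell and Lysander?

Nell's chain of managers is Dax, Finn. Lysander's chain of managers is Dax, Finn. The first manager that appears in both chains is Dax.

Dax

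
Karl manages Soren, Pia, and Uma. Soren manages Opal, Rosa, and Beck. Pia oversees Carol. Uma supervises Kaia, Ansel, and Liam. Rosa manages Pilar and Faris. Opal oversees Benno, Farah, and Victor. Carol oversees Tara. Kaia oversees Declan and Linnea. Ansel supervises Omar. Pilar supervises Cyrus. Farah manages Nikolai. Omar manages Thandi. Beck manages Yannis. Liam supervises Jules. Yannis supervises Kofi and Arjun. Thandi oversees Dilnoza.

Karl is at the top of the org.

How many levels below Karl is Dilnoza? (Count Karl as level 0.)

5

Chain from Dilnoza up to Karl: Dilnoza → Thandi → Omar → Ansel → Uma → Karl. That is 5 steps up, so Dilnoza is 5 levels below Karl.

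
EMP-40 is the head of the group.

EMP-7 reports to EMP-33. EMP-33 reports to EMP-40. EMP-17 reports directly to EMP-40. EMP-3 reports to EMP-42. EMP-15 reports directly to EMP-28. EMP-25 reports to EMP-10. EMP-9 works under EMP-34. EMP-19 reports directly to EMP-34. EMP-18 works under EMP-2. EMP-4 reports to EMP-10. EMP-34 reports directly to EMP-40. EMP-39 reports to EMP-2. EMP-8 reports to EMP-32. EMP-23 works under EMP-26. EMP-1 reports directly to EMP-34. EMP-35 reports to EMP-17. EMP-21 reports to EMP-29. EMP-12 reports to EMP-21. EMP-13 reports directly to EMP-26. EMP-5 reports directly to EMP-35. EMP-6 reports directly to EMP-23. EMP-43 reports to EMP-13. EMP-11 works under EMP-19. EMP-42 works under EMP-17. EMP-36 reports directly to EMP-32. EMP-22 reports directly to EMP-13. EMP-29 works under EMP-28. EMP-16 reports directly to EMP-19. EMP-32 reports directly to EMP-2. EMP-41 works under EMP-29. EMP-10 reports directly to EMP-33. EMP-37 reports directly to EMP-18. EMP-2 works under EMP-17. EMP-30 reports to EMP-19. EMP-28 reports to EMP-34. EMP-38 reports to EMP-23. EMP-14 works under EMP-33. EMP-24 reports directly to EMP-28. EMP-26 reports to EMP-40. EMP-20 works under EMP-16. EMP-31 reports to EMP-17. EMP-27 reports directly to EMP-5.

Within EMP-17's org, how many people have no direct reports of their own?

7

The people in EMP-17's organization with no one reporting to them are EMP-31, EMP-39, EMP-37, EMP-8, EMP-36, EMP-27, EMP-3. That is 7.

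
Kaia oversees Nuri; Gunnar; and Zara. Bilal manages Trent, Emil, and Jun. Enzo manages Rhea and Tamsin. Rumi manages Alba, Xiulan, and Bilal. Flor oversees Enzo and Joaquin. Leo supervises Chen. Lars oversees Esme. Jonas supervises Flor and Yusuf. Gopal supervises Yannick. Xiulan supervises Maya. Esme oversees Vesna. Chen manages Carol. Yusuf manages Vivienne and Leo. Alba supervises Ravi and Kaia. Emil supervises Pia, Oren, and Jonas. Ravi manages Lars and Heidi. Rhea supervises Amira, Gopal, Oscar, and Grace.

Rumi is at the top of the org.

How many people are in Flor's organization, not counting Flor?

9

Flor directly manages Enzo, Joaquin. Under Enzo: Rhea, Gopal, Yannick, Amira, Grace, Oscar, Tamsin (7). Joaquin has no reports. So Flor's organization is 2 direct reports plus everyone under them: 8 + 1 = 9.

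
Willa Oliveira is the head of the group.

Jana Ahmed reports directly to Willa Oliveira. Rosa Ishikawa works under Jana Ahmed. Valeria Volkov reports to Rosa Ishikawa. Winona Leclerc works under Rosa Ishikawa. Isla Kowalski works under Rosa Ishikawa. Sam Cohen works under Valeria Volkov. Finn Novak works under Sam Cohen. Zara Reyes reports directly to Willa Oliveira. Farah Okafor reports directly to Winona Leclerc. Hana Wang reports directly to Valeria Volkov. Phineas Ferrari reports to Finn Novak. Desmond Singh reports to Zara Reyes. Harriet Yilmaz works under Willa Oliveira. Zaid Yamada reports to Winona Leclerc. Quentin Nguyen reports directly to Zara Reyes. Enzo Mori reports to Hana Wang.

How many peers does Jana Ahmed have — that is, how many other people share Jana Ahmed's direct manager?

2

Jana Ahmed reports to Willa Oliveira. Willa Oliveira's other direct reports are Zara Reyes, Harriet Yilmaz — 2 peers.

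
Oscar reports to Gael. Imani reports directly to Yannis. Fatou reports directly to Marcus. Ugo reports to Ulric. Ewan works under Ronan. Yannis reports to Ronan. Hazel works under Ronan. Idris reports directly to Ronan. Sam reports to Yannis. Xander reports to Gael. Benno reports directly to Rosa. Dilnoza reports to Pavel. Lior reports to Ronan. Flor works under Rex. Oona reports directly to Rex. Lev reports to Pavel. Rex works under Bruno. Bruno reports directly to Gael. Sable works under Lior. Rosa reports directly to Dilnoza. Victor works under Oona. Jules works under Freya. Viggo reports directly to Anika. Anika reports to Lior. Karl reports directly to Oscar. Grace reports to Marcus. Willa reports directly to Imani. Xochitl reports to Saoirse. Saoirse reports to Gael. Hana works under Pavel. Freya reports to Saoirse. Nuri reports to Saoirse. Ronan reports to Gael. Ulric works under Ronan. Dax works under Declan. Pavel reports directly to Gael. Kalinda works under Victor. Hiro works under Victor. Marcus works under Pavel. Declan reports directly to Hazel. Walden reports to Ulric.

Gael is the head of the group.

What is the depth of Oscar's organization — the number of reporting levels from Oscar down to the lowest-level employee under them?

The longest chain under Oscar runs Oscar → Karl, which is 1 level below Oscar.

1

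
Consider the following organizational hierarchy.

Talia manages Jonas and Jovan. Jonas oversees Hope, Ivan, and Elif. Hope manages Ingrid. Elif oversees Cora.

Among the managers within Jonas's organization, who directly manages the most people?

Direct-report counts within Jonas's organization: Jonas has 3; Elif has 1; Hope has 1. The largest is 3, held by Jonas.

Jonas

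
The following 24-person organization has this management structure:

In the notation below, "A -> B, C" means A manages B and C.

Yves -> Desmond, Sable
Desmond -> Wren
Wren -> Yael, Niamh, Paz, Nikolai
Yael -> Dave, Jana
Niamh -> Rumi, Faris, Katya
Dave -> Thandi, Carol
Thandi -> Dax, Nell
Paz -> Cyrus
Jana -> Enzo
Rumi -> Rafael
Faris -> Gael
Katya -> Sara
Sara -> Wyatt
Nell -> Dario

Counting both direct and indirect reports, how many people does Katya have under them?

Katya directly manages Sara. Under Sara: Wyatt (1). That's 2 in total.

2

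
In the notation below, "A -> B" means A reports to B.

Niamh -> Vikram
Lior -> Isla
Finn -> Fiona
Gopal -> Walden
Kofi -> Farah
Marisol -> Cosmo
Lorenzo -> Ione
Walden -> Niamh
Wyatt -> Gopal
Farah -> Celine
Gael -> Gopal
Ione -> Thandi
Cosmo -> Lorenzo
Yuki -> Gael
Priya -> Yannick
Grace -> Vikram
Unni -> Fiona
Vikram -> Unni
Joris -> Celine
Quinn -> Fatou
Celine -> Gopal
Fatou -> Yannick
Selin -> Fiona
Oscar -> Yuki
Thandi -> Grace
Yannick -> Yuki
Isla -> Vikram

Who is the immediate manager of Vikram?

Vikram reports directly to Unni.

Unni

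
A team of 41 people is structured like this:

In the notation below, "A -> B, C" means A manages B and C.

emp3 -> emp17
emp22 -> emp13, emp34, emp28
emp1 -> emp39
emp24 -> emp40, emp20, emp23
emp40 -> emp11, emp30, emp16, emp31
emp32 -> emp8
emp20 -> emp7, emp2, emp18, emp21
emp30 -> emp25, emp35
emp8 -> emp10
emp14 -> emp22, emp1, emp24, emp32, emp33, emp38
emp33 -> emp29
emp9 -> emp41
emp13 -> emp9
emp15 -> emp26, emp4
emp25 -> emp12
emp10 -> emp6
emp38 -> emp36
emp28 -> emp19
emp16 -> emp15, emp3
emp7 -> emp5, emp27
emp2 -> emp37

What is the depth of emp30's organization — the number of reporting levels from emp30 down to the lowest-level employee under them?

2

The longest chain under emp30 runs emp30 → emp25 → emp12, which is 2 levels below emp30.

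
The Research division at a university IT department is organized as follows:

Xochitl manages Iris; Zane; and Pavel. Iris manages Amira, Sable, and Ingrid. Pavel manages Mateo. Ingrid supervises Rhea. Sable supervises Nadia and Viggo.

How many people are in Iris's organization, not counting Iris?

6

Iris directly manages Amira, Ingrid, Sable. Amira has no reports. Under Ingrid: Rhea (1). Under Sable: Viggo, Nadia (2). So Iris's organization is 3 direct reports plus everyone under them: 1 + 2 + 3 = 6.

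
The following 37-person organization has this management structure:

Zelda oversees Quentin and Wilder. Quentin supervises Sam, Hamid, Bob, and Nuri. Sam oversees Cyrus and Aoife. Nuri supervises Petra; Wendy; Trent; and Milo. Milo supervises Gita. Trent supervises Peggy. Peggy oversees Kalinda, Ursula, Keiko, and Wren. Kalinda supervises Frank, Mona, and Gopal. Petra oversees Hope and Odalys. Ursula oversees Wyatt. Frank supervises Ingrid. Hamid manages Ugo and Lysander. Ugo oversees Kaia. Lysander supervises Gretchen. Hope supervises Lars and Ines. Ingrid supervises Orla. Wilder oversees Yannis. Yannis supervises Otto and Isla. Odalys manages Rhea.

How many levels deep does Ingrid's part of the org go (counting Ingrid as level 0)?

1

The longest chain under Ingrid runs Ingrid → Orla, which is 1 level below Ingrid.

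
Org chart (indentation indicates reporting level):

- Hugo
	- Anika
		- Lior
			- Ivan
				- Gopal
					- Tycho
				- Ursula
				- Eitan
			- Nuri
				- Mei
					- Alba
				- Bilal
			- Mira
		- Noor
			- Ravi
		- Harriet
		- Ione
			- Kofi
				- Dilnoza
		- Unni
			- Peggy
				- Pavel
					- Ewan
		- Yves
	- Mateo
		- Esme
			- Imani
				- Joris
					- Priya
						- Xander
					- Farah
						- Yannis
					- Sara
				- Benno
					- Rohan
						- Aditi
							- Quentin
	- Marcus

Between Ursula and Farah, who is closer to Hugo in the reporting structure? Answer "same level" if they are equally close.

Ursula

Ursula is 4 levels below Hugo; Farah is 5. Ursula is higher.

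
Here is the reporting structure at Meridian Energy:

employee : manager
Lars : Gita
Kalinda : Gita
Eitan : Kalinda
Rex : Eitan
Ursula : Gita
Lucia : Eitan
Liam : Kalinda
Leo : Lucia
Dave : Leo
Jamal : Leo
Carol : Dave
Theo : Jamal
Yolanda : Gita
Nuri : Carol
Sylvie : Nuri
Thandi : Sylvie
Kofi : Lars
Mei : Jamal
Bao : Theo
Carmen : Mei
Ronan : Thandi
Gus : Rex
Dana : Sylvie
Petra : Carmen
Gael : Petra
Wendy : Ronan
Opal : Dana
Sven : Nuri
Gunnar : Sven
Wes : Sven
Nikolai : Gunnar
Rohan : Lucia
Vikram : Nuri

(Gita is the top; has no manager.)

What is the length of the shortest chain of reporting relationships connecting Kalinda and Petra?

Petra is in Kalinda's organization: the chain from Petra up to Kalinda is Petra → Carmen → Mei → Jamal → Leo → Lucia → Eitan → Kalinda, which is 7 links.

7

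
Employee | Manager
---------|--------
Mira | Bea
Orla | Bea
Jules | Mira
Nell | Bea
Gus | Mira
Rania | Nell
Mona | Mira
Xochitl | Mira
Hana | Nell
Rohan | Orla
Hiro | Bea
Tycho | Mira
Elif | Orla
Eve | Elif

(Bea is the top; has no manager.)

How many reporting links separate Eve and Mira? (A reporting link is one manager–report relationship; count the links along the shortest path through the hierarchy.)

4

Eve is 3 levels below Bea, and Mira is 1 level below Bea (their lowest common manager). The shortest path runs up from Eve to Bea and back down to Mira: 3 + 1 = 4 links.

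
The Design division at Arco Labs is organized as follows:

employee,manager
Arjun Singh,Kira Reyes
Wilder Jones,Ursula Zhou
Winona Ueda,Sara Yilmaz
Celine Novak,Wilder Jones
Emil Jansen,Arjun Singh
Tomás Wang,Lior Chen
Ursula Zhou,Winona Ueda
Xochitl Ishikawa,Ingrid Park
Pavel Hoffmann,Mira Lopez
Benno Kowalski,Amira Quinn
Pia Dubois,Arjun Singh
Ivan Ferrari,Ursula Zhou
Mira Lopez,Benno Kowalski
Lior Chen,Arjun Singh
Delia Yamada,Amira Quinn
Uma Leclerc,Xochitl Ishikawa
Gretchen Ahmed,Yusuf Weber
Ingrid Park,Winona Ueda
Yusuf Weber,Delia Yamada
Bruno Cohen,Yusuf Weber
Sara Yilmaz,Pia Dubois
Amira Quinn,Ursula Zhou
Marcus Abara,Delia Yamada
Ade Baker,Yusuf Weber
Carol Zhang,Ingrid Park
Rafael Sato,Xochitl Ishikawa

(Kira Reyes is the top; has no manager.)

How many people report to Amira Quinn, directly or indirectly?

Amira Quinn directly manages Benno Kowalski, Delia Yamada. Under Benno Kowalski: Mira Lopez, Pavel Hoffmann (2). Under Delia Yamada: Marcus Abara, Yusuf Weber, Ade Baker, Bruno Cohen, Gretchen Ahmed (5). So Amira Quinn's organization is 2 direct reports plus everyone under them: 3 + 6 = 9.

9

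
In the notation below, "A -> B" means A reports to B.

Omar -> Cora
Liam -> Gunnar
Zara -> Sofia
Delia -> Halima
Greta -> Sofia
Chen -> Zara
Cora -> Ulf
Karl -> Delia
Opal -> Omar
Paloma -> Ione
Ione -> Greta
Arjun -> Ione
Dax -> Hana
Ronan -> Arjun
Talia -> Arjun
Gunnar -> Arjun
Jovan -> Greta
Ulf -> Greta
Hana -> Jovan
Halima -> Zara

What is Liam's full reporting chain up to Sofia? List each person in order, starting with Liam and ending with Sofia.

Liam -> Gunnar -> Arjun -> Ione -> Greta -> Sofia

Liam reports to Gunnar. Gunnar reports to Arjun. Arjun reports to Ione. Ione reports to Greta. Greta reports to Sofia. Sofia is at the top.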